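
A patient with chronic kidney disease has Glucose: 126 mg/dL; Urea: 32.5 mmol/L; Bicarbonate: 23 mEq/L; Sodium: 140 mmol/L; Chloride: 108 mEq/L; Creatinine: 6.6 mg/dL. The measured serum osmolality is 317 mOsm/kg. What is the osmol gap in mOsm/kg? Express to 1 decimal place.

-2.5 mOsm/kg

Calculated osmolality = 2·Na + glucose/18 + urea
= 2·140 + 126/18 + 32.5
= 280 + 7 + 32.50
= 319.5 mOsm/kg ≈ 319.5 mOsm/kg
Osmolar gap = measured − calculated = 317 − 319.5 = -2.5 mOsm/kg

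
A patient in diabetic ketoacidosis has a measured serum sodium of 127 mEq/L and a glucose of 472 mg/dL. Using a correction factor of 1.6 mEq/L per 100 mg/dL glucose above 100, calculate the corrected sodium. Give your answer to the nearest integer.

133 mEq/L

Corrected Na = measured Na + 1.6 · (glucose − 100)/100
= 127 + 1.6 · (472 − 100)/100
= 127 + 6
= 133 mEq/L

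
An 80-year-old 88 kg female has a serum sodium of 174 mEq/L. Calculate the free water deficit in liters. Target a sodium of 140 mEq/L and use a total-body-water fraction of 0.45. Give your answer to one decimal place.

9.6 L

TBW = 0.45 · 88 = 39.6 L
Free water deficit = TBW · (Na/140 − 1)
= 39.6 · (174/140 − 1)
= 39.6 · 0.2429
= 9.62 L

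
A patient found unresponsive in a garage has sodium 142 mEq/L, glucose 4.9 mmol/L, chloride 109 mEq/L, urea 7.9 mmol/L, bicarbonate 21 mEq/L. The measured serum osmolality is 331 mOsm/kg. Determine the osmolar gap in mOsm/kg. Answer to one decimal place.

Calculated osmolality = 2·Na + glucose + urea
= 2·142 + 4.9 + 7.9
= 284 + 4.90 + 7.90
= 296.8 mOsm/kg ≈ 296.8 mOsm/kg
Osmolar gap = measured − calculated = 331 − 296.8 = 34.2 mOsm/kg

34.2 mOsm/kg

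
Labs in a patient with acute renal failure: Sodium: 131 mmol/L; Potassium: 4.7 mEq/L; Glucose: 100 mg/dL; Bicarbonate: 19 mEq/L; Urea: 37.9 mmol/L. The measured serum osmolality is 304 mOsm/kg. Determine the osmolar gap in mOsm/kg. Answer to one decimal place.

Calculated osmolality = 2·Na + glucose/18 + urea
= 2·131 + 100/18 + 37.9
= 262 + 5.56 + 37.90
= 305.46 mOsm/kg ≈ 305.5 mOsm/kg
Osmolar gap = measured − calculated = 304 − 305.5 = -1.5 mOsm/kg

-1.5 mOsm/kg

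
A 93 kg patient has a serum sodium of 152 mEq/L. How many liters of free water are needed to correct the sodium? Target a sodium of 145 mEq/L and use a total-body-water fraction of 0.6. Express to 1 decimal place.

2.7 L

TBW = 0.6 · 93 = 55.8 L
Free water deficit = TBW · (Na/145 − 1)
= 55.8 · (152/145 − 1)
= 55.8 · 0.0483
= 2.7 L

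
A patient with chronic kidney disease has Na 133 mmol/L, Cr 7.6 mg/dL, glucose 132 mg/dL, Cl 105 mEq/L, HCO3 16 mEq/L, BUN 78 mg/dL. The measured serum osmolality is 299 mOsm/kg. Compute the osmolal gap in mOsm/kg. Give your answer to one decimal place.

Calculated osmolality = 2·Na + glucose/18 + BUN/2.8
= 2·133 + 132/18 + 78/2.8
= 266 + 7.33 + 27.86
= 301.19 mOsm/kg ≈ 301.2 mOsm/kg
Osmolar gap = measured − calculated = 299 − 301.2 = -2.2 mOsm/kg

-2.2 mOsm/kg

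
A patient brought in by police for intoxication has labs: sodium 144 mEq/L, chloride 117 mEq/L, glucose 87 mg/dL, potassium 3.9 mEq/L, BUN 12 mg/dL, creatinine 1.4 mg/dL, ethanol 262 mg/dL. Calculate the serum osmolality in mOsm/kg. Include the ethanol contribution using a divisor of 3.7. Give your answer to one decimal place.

Calculated osmolality = 2·Na + glucose/18 + BUN/2.8 + ethanol/3.7
= 2·144 + 87/18 + 12/2.8 + 262/3.7
= 288 + 4.83 + 4.29 + 70.81
= 367.93 mOsm/kg

367.9 mOsm/kg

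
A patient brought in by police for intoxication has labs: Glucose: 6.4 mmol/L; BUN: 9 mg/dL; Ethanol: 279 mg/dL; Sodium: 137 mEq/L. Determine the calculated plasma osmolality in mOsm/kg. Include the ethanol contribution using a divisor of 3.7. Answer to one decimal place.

Calculated osmolality = 2·Na + glucose + BUN/2.8 + ethanol/3.7
= 2·137 + 6.4 + 9/2.8 + 279/3.7
= 274 + 6.40 + 3.21 + 75.41
= 359.02 mOsm/kg

359.0 mOsm/kg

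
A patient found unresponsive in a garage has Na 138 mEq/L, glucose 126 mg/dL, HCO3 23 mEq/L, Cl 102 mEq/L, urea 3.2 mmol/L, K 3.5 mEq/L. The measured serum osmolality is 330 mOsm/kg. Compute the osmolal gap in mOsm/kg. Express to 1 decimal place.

Calculated osmolality = 2·Na + glucose/18 + urea
= 2·138 + 126/18 + 3.2
= 276 + 7 + 3.20
= 286.2 mOsm/kg ≈ 286.2 mOsm/kg
Osmolar gap = measured − calculated = 330 − 286.2 = 43.8 mOsm/kg

43.8 mOsm/kg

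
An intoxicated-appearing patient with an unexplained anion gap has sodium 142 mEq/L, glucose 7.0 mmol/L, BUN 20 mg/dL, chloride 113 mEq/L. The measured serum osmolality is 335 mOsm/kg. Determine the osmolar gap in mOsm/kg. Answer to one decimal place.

36.9 mOsm/kg

Calculated osmolality = 2·Na + glucose + BUN/2.8
= 2·142 + 7 + 20/2.8
= 284 + 7 + 7.14
= 298.14 mOsm/kg ≈ 298.1 mOsm/kg
Osmolar gap = measured − calculated = 335 − 298.1 = 36.9 mOsm/kg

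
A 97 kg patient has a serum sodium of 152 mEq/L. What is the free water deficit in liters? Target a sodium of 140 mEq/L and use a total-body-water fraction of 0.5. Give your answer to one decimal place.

TBW = 0.5 · 97 = 48.5 L
Free water deficit = TBW · (Na/140 − 1)
= 48.5 · (152/140 − 1)
= 48.5 · 0.0857
= 4.16 L

4.2 L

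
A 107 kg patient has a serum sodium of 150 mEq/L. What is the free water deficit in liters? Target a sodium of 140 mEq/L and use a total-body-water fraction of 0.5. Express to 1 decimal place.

3.8 L

TBW = 0.5 · 107 = 53.5 L
Free water deficit = TBW · (Na/140 − 1)
= 53.5 · (150/140 − 1)
= 53.5 · 0.0714
= 3.82 L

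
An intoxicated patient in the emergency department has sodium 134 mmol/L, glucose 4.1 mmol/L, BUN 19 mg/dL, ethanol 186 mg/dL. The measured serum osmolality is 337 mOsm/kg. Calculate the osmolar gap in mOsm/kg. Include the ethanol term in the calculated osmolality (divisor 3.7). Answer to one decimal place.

Calculated osmolality = 2·Na + glucose + BUN/2.8 + ethanol/3.7
= 2·134 + 4.1 + 19/2.8 + 186/3.7
= 268 + 4.10 + 6.79 + 50.27
= 329.16 mOsm/kg ≈ 329.2 mOsm/kg
Osmolar gap = measured − calculated = 337 − 329.2 = 7.8 mOsm/kg

7.8 mOsm/kg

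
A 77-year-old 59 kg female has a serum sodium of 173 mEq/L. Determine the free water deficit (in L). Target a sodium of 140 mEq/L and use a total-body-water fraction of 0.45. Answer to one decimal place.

6.3 L

TBW = 0.45 · 59 = 26.55 L
Free water deficit = TBW · (Na/140 − 1)
= 26.55 · (173/140 − 1)
= 26.55 · 0.2357
= 6.26 L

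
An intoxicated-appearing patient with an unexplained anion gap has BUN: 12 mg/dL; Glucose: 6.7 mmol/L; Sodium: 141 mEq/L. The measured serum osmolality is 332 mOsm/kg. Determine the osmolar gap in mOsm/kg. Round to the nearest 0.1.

Calculated osmolality = 2·Na + glucose + BUN/2.8
= 2·141 + 6.7 + 12/2.8
= 282 + 6.70 + 4.29
= 292.99 mOsm/kg ≈ 293.0 mOsm/kg
Osmolar gap = measured − calculated = 332 − 293.0 = 39.0 mOsm/kg

39.0 mOsm/kg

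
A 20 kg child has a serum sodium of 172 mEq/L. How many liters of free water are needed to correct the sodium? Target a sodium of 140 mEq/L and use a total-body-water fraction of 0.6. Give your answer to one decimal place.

2.7 L

TBW = 0.6 · 20 = 12 L
Free water deficit = TBW · (Na/140 − 1)
= 12 · (172/140 − 1)
= 12 · 0.2286
= 2.74 L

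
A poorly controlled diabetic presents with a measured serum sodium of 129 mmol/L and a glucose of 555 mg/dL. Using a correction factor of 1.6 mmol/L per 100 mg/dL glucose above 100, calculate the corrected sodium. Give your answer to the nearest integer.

136 mmol/L

Corrected Na = measured Na + 1.6 · (glucose − 100)/100
= 129 + 1.6 · (555 − 100)/100
= 129 + 7.3
= 136.3 mmol/L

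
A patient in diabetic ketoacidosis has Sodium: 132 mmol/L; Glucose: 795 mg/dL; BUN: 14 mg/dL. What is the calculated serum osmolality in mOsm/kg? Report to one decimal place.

Calculated osmolality = 2·Na + glucose/18 + BUN/2.8
= 2·132 + 795/18 + 14/2.8
= 264 + 44.17 + 5
= 313.17 mOsm/kg

313.2 mOsm/kg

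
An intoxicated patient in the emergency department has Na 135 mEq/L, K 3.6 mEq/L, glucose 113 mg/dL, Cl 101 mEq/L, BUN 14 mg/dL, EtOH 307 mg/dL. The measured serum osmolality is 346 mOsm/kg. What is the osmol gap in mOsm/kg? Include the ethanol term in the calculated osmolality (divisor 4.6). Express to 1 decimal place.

Calculated osmolality = 2·Na + glucose/18 + BUN/2.8 + ethanol/4.6
= 2·135 + 113/18 + 14/2.8 + 307/4.6
= 270 + 6.28 + 5 + 66.74
= 348.02 mOsm/kg ≈ 348.0 mOsm/kg
Osmolar gap = measured − calculated = 346 − 348.0 = -2.0 mOsm/kg

-2.0 mOsm/kg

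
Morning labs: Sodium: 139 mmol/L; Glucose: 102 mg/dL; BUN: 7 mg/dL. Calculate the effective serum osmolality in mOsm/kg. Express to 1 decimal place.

283.7 mOsm/kg

Effective osmolality excludes urea (freely permeant across cell membranes):
2·Na + glucose/18
= 2·139 + 102/18
= 278 + 5.67
= 283.67 mOsm/kg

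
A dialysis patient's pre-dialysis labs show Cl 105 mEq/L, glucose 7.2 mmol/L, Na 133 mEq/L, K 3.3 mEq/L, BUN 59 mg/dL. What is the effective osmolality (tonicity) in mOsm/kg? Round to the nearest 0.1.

273.2 mOsm/kg

Effective osmolality excludes urea (freely permeant across cell membranes):
2·Na + glucose
= 2·133 + 7.2
= 266 + 7.2
= 273.2 mOsm/kg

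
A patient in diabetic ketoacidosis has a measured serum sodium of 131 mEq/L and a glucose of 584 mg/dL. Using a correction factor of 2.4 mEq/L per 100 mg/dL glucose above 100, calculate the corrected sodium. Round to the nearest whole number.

Corrected Na = measured Na + 2.4 · (glucose − 100)/100
= 131 + 2.4 · (584 − 100)/100
= 131 + 11.6
= 142.6 mEq/L

143 mEq/L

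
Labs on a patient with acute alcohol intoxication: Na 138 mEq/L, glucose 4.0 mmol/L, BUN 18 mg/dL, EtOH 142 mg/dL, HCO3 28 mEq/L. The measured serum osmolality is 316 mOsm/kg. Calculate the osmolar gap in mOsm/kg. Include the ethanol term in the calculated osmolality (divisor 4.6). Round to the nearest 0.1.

Calculated osmolality = 2·Na + glucose + BUN/2.8 + ethanol/4.6
= 2·138 + 4 + 18/2.8 + 142/4.6
= 276 + 4 + 6.43 + 30.87
= 317.3 mOsm/kg ≈ 317.3 mOsm/kg
Osmolar gap = measured − calculated = 316 − 317.3 = -1.3 mOsm/kg

-1.3 mOsm/kg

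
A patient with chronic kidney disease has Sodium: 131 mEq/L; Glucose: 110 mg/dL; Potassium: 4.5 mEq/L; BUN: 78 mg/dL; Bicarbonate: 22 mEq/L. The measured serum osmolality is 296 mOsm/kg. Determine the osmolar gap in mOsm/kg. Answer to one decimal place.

0.0 mOsm/kg

Calculated osmolality = 2·Na + glucose/18 + BUN/2.8
= 2·131 + 110/18 + 78/2.8
= 262 + 6.11 + 27.86
= 295.97 mOsm/kg ≈ 296.0 mOsm/kg
Osmolar gap = measured − calculated = 296 − 296.0 = 0.0 mOsm/kg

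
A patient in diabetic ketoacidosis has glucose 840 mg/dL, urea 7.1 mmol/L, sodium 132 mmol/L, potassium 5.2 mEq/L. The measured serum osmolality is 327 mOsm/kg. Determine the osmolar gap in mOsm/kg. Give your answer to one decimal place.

9.2 mOsm/kg

Calculated osmolality = 2·Na + glucose/18 + urea
= 2·132 + 840/18 + 7.1
= 264 + 46.67 + 7.10
= 317.77 mOsm/kg ≈ 317.8 mOsm/kg
Osmolar gap = measured − calculated = 327 − 317.8 = 9.2 mOsm/kg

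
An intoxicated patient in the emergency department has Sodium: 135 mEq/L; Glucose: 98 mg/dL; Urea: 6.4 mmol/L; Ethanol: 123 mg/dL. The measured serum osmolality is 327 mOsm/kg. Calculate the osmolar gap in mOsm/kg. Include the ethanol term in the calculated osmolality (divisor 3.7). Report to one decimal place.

Calculated osmolality = 2·Na + glucose/18 + urea + ethanol/3.7
= 2·135 + 98/18 + 6.4 + 123/3.7
= 270 + 5.44 + 6.40 + 33.24
= 315.08 mOsm/kg ≈ 315.1 mOsm/kg
Osmolar gap = measured − calculated = 327 − 315.1 = 11.9 mOsm/kg

11.9 mOsm/kg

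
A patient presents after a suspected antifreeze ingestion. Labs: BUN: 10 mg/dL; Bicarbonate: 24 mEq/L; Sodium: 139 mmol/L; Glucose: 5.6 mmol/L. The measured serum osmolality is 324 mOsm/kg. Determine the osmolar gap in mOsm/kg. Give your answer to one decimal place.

36.8 mOsm/kg

Calculated osmolality = 2·Na + glucose + BUN/2.8
= 2·139 + 5.6 + 10/2.8
= 278 + 5.60 + 3.57
= 287.17 mOsm/kg ≈ 287.2 mOsm/kg
Osmolar gap = measured − calculated = 324 − 287.2 = 36.8 mOsm/kg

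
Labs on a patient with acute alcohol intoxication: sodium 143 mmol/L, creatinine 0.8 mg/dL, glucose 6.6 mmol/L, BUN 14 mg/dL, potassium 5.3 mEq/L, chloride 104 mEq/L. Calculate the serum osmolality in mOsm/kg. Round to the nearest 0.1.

Calculated osmolality = 2·Na + glucose + BUN/2.8
= 2·143 + 6.6 + 14/2.8
= 286 + 6.60 + 5
= 297.6 mOsm/kg

297.6 mOsm/kg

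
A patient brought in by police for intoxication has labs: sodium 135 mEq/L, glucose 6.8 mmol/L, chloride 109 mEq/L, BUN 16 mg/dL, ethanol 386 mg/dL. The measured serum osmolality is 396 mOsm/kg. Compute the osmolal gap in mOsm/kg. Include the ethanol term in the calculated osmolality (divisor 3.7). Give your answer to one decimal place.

Calculated osmolality = 2·Na + glucose + BUN/2.8 + ethanol/3.7
= 2·135 + 6.8 + 16/2.8 + 386/3.7
= 270 + 6.80 + 5.71 + 104.32
= 386.83 mOsm/kg ≈ 386.8 mOsm/kg
Osmolar gap = measured − calculated = 396 − 386.8 = 9.2 mOsm/kg

9.2 mOsm/kg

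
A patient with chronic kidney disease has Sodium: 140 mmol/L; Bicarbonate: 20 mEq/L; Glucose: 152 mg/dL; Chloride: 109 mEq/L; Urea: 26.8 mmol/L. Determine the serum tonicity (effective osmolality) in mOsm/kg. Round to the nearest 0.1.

288.4 mOsm/kg

Effective osmolality excludes urea (freely permeant across cell membranes):
2·Na + glucose/18
= 2·140 + 152/18
= 280 + 8.44
= 288.44 mOsm/kg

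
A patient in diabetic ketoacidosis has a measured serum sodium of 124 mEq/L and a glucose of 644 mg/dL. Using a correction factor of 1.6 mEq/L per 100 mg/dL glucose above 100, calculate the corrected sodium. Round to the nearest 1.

Corrected Na = measured Na + 1.6 · (glucose − 100)/100
= 124 + 1.6 · (644 − 100)/100
= 124 + 8.7
= 132.7 mEq/L

133 mEq/L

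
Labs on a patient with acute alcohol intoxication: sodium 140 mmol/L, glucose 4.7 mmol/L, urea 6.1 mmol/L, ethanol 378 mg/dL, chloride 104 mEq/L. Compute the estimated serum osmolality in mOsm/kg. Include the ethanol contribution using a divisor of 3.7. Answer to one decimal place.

393.0 mOsm/kg

Calculated osmolality = 2·Na + glucose + urea + ethanol/3.7
= 2·140 + 4.7 + 6.1 + 378/3.7
= 280 + 4.70 + 6.10 + 102.16
= 392.96 mOsm/kg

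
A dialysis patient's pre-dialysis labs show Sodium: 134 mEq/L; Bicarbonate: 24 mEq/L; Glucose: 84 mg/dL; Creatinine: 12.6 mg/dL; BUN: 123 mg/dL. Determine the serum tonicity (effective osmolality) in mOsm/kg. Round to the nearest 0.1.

Effective osmolality excludes urea (freely permeant across cell membranes):
2·Na + glucose/18
= 2·134 + 84/18
= 268 + 4.67
= 272.67 mOsm/kg

272.7 mOsm/kg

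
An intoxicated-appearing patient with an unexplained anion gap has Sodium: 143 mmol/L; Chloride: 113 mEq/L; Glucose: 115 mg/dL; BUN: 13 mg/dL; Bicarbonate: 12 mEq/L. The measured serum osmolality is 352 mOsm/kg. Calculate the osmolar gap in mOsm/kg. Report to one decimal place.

Calculated osmolality = 2·Na + glucose/18 + BUN/2.8
= 2·143 + 115/18 + 13/2.8
= 286 + 6.39 + 4.64
= 297.03 mOsm/kg ≈ 297.0 mOsm/kg
Osmolar gap = measured − calculated = 352 − 297.0 = 55.0 mOsm/kg

55.0 mOsm/kg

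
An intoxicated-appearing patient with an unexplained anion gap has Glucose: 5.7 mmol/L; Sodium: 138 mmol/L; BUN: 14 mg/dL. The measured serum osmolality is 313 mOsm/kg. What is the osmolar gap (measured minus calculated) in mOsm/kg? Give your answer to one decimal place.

Calculated osmolality = 2·Na + glucose + BUN/2.8
= 2·138 + 5.7 + 14/2.8
= 276 + 5.70 + 5
= 286.7 mOsm/kg ≈ 286.7 mOsm/kg
Osmolar gap = measured − calculated = 313 − 286.7 = 26.3 mOsm/kg

26.3 mOsm/kg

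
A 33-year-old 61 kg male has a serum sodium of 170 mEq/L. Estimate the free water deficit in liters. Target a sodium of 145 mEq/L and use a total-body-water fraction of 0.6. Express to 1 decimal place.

TBW = 0.6 · 61 = 36.6 L
Free water deficit = TBW · (Na/145 − 1)
= 36.6 · (170/145 − 1)
= 36.6 · 0.1724
= 6.31 L

6.3 L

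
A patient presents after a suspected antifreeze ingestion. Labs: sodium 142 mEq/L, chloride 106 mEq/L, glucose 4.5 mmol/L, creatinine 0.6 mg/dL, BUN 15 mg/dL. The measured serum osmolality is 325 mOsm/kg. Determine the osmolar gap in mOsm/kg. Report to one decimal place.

Calculated osmolality = 2·Na + glucose + BUN/2.8
= 2·142 + 4.5 + 15/2.8
= 284 + 4.50 + 5.36
= 293.86 mOsm/kg ≈ 293.9 mOsm/kg
Osmolar gap = measured − calculated = 325 − 293.9 = 31.1 mOsm/kg

31.1 mOsm/kg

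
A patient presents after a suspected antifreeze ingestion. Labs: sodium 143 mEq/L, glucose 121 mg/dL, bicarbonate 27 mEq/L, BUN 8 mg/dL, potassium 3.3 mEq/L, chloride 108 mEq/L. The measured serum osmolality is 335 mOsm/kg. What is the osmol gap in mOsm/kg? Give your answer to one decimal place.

Calculated osmolality = 2·Na + glucose/18 + BUN/2.8
= 2·143 + 121/18 + 8/2.8
= 286 + 6.72 + 2.86
= 295.58 mOsm/kg ≈ 295.6 mOsm/kg
Osmolar gap = measured − calculated = 335 − 295.6 = 39.4 mOsm/kg

39.4 mOsm/kg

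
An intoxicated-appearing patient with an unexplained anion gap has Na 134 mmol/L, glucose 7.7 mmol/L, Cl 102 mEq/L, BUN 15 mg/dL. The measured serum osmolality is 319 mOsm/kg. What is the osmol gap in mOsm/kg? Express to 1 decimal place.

Calculated osmolality = 2·Na + glucose + BUN/2.8
= 2·134 + 7.7 + 15/2.8
= 268 + 7.70 + 5.36
= 281.06 mOsm/kg ≈ 281.1 mOsm/kg
Osmolar gap = measured − calculated = 319 − 281.1 = 37.9 mOsm/kg

37.9 mOsm/kg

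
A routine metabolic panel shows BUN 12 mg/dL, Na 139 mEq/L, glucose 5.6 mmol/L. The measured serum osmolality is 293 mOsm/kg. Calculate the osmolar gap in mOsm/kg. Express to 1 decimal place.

Calculated osmolality = 2·Na + glucose + BUN/2.8
= 2·139 + 5.6 + 12/2.8
= 278 + 5.60 + 4.29
= 287.89 mOsm/kg ≈ 287.9 mOsm/kg
Osmolar gap = measured − calculated = 293 − 287.9 = 5.1 mOsm/kg

5.1 mOsm/kg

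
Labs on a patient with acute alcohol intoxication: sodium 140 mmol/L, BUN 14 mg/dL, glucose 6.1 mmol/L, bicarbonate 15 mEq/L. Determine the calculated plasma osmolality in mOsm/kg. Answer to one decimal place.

Calculated osmolality = 2·Na + glucose + BUN/2.8
= 2·140 + 6.1 + 14/2.8
= 280 + 6.10 + 5
= 291.1 mOsm/kg

291.1 mOsm/kg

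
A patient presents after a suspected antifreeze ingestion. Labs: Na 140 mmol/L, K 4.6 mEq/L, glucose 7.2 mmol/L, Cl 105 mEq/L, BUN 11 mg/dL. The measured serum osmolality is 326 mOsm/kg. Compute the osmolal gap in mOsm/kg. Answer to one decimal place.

Calculated osmolality = 2·Na + glucose + BUN/2.8
= 2·140 + 7.2 + 11/2.8
= 280 + 7.20 + 3.93
= 291.13 mOsm/kg ≈ 291.1 mOsm/kg
Osmolar gap = measured − calculated = 326 − 291.1 = 34.9 mOsm/kg

34.9 mOsm/kg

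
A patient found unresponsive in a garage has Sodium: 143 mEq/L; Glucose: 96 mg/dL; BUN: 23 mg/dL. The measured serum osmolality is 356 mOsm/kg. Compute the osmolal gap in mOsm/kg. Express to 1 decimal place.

Calculated osmolality = 2·Na + glucose/18 + BUN/2.8
= 2·143 + 96/18 + 23/2.8
= 286 + 5.33 + 8.21
= 299.54 mOsm/kg ≈ 299.5 mOsm/kg
Osmolar gap = measured − calculated = 356 − 299.5 = 56.5 mOsm/kg

56.5 mOsm/kg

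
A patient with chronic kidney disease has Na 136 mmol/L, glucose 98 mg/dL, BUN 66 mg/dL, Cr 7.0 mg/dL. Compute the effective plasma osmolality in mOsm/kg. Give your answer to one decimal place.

277.4 mOsm/kg

Effective osmolality excludes urea (freely permeant across cell membranes):
2·Na + glucose/18
= 2·136 + 98/18
= 272 + 5.44
= 277.44 mOsm/kg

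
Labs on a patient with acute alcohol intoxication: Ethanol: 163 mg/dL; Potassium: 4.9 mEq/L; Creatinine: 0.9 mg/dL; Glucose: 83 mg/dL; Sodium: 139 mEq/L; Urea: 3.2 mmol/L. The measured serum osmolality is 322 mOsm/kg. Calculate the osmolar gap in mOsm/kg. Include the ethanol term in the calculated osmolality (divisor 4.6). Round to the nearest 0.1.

Calculated osmolality = 2·Na + glucose/18 + urea + ethanol/4.6
= 2·139 + 83/18 + 3.2 + 163/4.6
= 278 + 4.61 + 3.20 + 35.43
= 321.24 mOsm/kg ≈ 321.2 mOsm/kg
Osmolar gap = measured − calculated = 322 − 321.2 = 0.8 mOsm/kg

0.8 mOsm/kg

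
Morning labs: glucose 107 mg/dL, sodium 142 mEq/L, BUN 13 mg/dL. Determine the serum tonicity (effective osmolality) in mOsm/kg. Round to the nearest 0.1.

289.9 mOsm/kg

Effective osmolality excludes urea (freely permeant across cell membranes):
2·Na + glucose/18
= 2·142 + 107/18
= 284 + 5.94
= 289.94 mOsm/kg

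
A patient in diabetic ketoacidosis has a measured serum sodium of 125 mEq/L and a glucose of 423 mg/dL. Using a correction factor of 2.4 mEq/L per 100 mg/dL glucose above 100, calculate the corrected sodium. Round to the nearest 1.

Corrected Na = measured Na + 2.4 · (glucose − 100)/100
= 125 + 2.4 · (423 − 100)/100
= 125 + 7.8
= 132.8 mEq/L

133 mEq/L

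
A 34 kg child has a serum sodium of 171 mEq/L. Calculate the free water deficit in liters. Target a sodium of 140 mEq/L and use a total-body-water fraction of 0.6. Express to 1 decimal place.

TBW = 0.6 · 34 = 20.4 L
Free water deficit = TBW · (Na/140 − 1)
= 20.4 · (171/140 − 1)
= 20.4 · 0.2214
= 4.52 L

4.5 L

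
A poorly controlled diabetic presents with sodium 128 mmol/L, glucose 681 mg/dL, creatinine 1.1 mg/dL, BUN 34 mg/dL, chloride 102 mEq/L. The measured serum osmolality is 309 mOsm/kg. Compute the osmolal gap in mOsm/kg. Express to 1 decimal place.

3.0 mOsm/kg

Calculated osmolality = 2·Na + glucose/18 + BUN/2.8
= 2·128 + 681/18 + 34/2.8
= 256 + 37.83 + 12.14
= 305.97 mOsm/kg ≈ 306.0 mOsm/kg
Osmolar gap = measured − calculated = 309 − 306.0 = 3.0 mOsm/kg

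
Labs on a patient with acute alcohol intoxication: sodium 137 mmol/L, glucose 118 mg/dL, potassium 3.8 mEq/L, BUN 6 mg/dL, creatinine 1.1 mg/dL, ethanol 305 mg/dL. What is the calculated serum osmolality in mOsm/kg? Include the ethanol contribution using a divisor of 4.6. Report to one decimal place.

349.0 mOsm/kg

Calculated osmolality = 2·Na + glucose/18 + BUN/2.8 + ethanol/4.6
= 2·137 + 118/18 + 6/2.8 + 305/4.6
= 274 + 6.56 + 2.14 + 66.30
= 349 mOsm/kg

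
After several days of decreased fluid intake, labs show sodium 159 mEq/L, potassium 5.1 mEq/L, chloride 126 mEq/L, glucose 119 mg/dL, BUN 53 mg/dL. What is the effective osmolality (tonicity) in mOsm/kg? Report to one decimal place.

Effective osmolality excludes urea (freely permeant across cell membranes):
2·Na + glucose/18
= 2·159 + 119/18
= 318 + 6.61
= 324.61 mOsm/kg

324.6 mOsm/kg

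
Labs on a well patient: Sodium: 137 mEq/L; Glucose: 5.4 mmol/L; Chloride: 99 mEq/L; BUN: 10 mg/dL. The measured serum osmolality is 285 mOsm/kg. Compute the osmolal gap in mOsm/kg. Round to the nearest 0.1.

Calculated osmolality = 2·Na + glucose + BUN/2.8
= 2·137 + 5.4 + 10/2.8
= 274 + 5.40 + 3.57
= 282.97 mOsm/kg ≈ 283.0 mOsm/kg
Osmolar gap = measured − calculated = 285 − 283.0 = 2.0 mOsm/kg

2.0 mOsm/kg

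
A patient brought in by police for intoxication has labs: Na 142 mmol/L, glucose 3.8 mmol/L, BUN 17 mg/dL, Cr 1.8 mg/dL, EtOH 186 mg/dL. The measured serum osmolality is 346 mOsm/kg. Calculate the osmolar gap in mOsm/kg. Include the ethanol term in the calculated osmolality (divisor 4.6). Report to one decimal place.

11.7 mOsm/kg

Calculated osmolality = 2·Na + glucose + BUN/2.8 + ethanol/4.6
= 2·142 + 3.8 + 17/2.8 + 186/4.6
= 284 + 3.80 + 6.07 + 40.43
= 334.3 mOsm/kg ≈ 334.3 mOsm/kg
Osmolar gap = measured − calculated = 346 − 334.3 = 11.7 mOsm/kg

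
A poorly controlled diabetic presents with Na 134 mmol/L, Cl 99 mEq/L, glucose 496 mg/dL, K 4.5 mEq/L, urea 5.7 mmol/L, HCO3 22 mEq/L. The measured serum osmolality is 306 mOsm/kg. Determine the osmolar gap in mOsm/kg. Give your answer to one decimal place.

4.7 mOsm/kg

Calculated osmolality = 2·Na + glucose/18 + urea
= 2·134 + 496/18 + 5.7
= 268 + 27.56 + 5.70
= 301.26 mOsm/kg ≈ 301.3 mOsm/kg
Osmolar gap = measured − calculated = 306 − 301.3 = 4.7 mOsm/kg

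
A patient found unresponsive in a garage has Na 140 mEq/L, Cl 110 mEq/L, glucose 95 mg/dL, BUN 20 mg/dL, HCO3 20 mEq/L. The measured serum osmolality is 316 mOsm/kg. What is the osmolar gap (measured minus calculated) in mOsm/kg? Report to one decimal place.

23.6 mOsm/kg

Calculated osmolality = 2·Na + glucose/18 + BUN/2.8
= 2·140 + 95/18 + 20/2.8
= 280 + 5.28 + 7.14
= 292.42 mOsm/kg ≈ 292.4 mOsm/kg
Osmolar gap = measured − calculated = 316 − 292.4 = 23.6 mOsm/kg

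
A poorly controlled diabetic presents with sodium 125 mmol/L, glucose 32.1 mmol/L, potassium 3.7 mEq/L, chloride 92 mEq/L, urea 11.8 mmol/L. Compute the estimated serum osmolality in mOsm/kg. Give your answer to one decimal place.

293.9 mOsm/kg

Calculated osmolality = 2·Na + glucose + urea
= 2·125 + 32.1 + 11.8
= 250 + 32.10 + 11.80
= 293.9 mOsm/kg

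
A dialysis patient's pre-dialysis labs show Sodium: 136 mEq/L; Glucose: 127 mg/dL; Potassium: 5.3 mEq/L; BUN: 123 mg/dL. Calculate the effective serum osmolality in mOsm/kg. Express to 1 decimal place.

Effective osmolality excludes urea (freely permeant across cell membranes):
2·Na + glucose/18
= 2·136 + 127/18
= 272 + 7.06
= 279.06 mOsm/kg

279.1 mOsm/kg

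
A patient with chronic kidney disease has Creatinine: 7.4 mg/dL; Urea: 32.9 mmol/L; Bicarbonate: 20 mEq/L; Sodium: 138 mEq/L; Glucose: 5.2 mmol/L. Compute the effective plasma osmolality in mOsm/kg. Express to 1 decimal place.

Effective osmolality excludes urea (freely permeant across cell membranes):
2·Na + glucose
= 2·138 + 5.2
= 276 + 5.2
= 281.2 mOsm/kg

281.2 mOsm/kg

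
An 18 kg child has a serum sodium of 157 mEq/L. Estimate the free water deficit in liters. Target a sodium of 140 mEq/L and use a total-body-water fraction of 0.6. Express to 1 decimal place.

1.3 L

TBW = 0.6 · 18 = 10.8 L
Free water deficit = TBW · (Na/140 − 1)
= 10.8 · (157/140 − 1)
= 10.8 · 0.1214
= 1.31 L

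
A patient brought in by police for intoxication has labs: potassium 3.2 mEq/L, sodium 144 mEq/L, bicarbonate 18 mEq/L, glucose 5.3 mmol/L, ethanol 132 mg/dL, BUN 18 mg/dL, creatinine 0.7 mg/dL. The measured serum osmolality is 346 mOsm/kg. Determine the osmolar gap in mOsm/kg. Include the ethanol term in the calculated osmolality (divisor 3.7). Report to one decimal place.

Calculated osmolality = 2·Na + glucose + BUN/2.8 + ethanol/3.7
= 2·144 + 5.3 + 18/2.8 + 132/3.7
= 288 + 5.30 + 6.43 + 35.68
= 335.41 mOsm/kg ≈ 335.4 mOsm/kg
Osmolar gap = measured − calculated = 346 − 335.4 = 10.6 mOsm/kg

10.6 mOsm/kg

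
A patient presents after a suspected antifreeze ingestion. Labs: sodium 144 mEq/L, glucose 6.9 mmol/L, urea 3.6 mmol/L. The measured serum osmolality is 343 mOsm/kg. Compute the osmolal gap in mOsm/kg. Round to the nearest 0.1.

44.5 mOsm/kg

Calculated osmolality = 2·Na + glucose + urea
= 2·144 + 6.9 + 3.6
= 288 + 6.90 + 3.60
= 298.5 mOsm/kg ≈ 298.5 mOsm/kg
Osmolar gap = measured − calculated = 343 − 298.5 = 44.5 mOsm/kg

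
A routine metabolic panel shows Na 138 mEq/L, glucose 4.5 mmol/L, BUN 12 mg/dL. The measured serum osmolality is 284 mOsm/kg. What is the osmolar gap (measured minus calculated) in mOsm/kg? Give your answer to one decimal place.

Calculated osmolality = 2·Na + glucose + BUN/2.8
= 2·138 + 4.5 + 12/2.8
= 276 + 4.50 + 4.29
= 284.79 mOsm/kg ≈ 284.8 mOsm/kg
Osmolar gap = measured − calculated = 284 − 284.8 = -0.8 mOsm/kg

-0.8 mOsm/kg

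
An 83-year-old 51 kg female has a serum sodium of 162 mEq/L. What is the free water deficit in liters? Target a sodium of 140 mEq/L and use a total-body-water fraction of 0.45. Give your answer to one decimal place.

TBW = 0.45 · 51 = 22.95 L
Free water deficit = TBW · (Na/140 − 1)
= 22.95 · (162/140 − 1)
= 22.95 · 0.1571
= 3.61 L

3.6 L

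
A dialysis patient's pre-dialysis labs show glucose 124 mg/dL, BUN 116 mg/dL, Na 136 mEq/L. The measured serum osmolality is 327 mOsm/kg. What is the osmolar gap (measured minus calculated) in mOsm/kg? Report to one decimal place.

Calculated osmolality = 2·Na + glucose/18 + BUN/2.8
= 2·136 + 124/18 + 116/2.8
= 272 + 6.89 + 41.43
= 320.32 mOsm/kg ≈ 320.3 mOsm/kg
Osmolar gap = measured − calculated = 327 − 320.3 = 6.7 mOsm/kg

6.7 mOsm/kg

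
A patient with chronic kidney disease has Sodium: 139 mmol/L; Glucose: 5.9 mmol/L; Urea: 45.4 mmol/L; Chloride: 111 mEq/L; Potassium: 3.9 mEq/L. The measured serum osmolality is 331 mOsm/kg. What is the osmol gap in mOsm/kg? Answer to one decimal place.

1.7 mOsm/kg

Calculated osmolality = 2·Na + glucose + urea
= 2·139 + 5.9 + 45.4
= 278 + 5.90 + 45.40
= 329.3 mOsm/kg ≈ 329.3 mOsm/kg
Osmolar gap = measured − calculated = 331 − 329.3 = 1.7 mOsm/kg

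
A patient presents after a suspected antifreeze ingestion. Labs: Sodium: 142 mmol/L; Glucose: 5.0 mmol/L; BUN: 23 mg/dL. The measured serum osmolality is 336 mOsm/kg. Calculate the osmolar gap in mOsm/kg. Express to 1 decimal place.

38.8 mOsm/kg

Calculated osmolality = 2·Na + glucose + BUN/2.8
= 2·142 + 5 + 23/2.8
= 284 + 5 + 8.21
= 297.21 mOsm/kg ≈ 297.2 mOsm/kg
Osmolar gap = measured − calculated = 336 − 297.2 = 38.8 mOsm/kg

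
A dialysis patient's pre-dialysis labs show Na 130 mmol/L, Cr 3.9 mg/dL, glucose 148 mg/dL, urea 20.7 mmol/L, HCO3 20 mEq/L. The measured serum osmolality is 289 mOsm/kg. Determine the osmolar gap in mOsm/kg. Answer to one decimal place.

0.1 mOsm/kg

Calculated osmolality = 2·Na + glucose/18 + urea
= 2·130 + 148/18 + 20.7
= 260 + 8.22 + 20.70
= 288.92 mOsm/kg ≈ 288.9 mOsm/kg
Osmolar gap = measured − calculated = 289 − 288.9 = 0.1 mOsm/kg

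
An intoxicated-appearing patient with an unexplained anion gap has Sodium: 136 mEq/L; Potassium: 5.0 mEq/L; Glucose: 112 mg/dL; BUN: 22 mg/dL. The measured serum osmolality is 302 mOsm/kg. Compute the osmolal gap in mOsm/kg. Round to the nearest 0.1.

Calculated osmolality = 2·Na + glucose/18 + BUN/2.8
= 2·136 + 112/18 + 22/2.8
= 272 + 6.22 + 7.86
= 286.08 mOsm/kg ≈ 286.1 mOsm/kg
Osmolar gap = measured − calculated = 302 − 286.1 = 15.9 mOsm/kg

15.9 mOsm/kg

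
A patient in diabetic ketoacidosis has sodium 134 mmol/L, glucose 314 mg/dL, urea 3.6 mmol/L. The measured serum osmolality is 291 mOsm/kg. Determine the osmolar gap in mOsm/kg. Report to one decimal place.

Calculated osmolality = 2·Na + glucose/18 + urea
= 2·134 + 314/18 + 3.6
= 268 + 17.44 + 3.60
= 289.04 mOsm/kg ≈ 289.0 mOsm/kg
Osmolar gap = measured − calculated = 291 − 289.0 = 2.0 mOsm/kg

2.0 mOsm/kg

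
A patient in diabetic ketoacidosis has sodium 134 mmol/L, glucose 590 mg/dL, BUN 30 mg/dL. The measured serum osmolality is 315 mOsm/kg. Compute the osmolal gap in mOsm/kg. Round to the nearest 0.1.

3.5 mOsm/kg

Calculated osmolality = 2·Na + glucose/18 + BUN/2.8
= 2·134 + 590/18 + 30/2.8
= 268 + 32.78 + 10.71
= 311.49 mOsm/kg ≈ 311.5 mOsm/kg
Osmolar gap = measured − calculated = 315 − 311.5 = 3.5 mOsm/kg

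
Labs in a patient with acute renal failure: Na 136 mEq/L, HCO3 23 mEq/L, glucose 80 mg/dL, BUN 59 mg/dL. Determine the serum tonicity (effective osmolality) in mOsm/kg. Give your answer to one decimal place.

Effective osmolality excludes urea (freely permeant across cell membranes):
2·Na + glucose/18
= 2·136 + 80/18
= 272 + 4.44
= 276.44 mOsm/kg

276.4 mOsm/kg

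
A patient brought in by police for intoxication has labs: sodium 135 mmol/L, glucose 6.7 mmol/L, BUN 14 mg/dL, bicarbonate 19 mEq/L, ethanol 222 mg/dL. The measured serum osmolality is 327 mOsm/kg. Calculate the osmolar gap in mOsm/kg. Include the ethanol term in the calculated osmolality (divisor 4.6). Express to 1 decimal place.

-3.0 mOsm/kg

Calculated osmolality = 2·Na + glucose + BUN/2.8 + ethanol/4.6
= 2·135 + 6.7 + 14/2.8 + 222/4.6
= 270 + 6.70 + 5 + 48.26
= 329.96 mOsm/kg ≈ 330.0 mOsm/kg
Osmolar gap = measured − calculated = 327 − 330.0 = -3.0 mOsm/kg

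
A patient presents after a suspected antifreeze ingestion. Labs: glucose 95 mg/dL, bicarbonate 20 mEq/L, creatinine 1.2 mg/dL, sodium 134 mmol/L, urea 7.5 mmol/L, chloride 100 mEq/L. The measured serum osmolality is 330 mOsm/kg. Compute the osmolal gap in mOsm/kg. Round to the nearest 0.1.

49.2 mOsm/kg

Calculated osmolality = 2·Na + glucose/18 + urea
= 2·134 + 95/18 + 7.5
= 268 + 5.28 + 7.50
= 280.78 mOsm/kg ≈ 280.8 mOsm/kg
Osmolar gap = measured − calculated = 330 − 280.8 = 49.2 mOsm/kg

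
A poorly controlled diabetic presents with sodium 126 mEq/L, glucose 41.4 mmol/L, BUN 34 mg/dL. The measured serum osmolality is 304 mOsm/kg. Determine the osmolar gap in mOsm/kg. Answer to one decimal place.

Calculated osmolality = 2·Na + glucose + BUN/2.8
= 2·126 + 41.4 + 34/2.8
= 252 + 41.40 + 12.14
= 305.54 mOsm/kg ≈ 305.5 mOsm/kg
Osmolar gap = measured − calculated = 304 − 305.5 = -1.5 mOsm/kg

-1.5 mOsm/kg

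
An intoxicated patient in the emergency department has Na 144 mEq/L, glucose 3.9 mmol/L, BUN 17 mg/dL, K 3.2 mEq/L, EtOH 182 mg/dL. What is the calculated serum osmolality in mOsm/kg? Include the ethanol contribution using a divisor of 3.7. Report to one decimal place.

347.2 mOsm/kg

Calculated osmolality = 2·Na + glucose + BUN/2.8 + ethanol/3.7
= 2·144 + 3.9 + 17/2.8 + 182/3.7
= 288 + 3.90 + 6.07 + 49.19
= 347.16 mOsm/kg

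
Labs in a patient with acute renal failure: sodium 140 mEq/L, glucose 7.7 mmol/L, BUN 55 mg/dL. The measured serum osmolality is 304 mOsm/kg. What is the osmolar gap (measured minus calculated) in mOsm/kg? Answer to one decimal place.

-3.3 mOsm/kg

Calculated osmolality = 2·Na + glucose + BUN/2.8
= 2·140 + 7.7 + 55/2.8
= 280 + 7.70 + 19.64
= 307.34 mOsm/kg ≈ 307.3 mOsm/kg
Osmolar gap = measured − calculated = 304 − 307.3 = -3.3 mOsm/kg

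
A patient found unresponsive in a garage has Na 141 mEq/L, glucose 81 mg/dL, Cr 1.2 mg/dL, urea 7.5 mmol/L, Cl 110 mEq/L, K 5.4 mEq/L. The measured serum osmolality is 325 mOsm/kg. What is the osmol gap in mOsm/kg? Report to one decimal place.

31.0 mOsm/kg

Calculated osmolality = 2·Na + glucose/18 + urea
= 2·141 + 81/18 + 7.5
= 282 + 4.50 + 7.50
= 294 mOsm/kg ≈ 294.0 mOsm/kg
Osmolar gap = measured − calculated = 325 − 294.0 = 31.0 mOsm/kg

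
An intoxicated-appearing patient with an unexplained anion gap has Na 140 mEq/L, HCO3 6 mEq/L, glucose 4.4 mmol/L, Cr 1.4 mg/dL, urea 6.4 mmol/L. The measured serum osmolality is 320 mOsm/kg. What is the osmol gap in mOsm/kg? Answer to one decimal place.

Calculated osmolality = 2·Na + glucose + urea
= 2·140 + 4.4 + 6.4
= 280 + 4.40 + 6.40
= 290.8 mOsm/kg ≈ 290.8 mOsm/kg
Osmolar gap = measured − calculated = 320 − 290.8 = 29.2 mOsm/kg

29.2 mOsm/kg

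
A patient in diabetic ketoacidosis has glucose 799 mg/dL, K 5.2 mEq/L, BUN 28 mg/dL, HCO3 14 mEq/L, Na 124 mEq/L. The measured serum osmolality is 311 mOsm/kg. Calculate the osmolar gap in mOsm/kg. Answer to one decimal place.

Calculated osmolality = 2·Na + glucose/18 + BUN/2.8
= 2·124 + 799/18 + 28/2.8
= 248 + 44.39 + 10
= 302.39 mOsm/kg ≈ 302.4 mOsm/kg
Osmolar gap = measured − calculated = 311 − 302.4 = 8.6 mOsm/kg

8.6 mOsm/kg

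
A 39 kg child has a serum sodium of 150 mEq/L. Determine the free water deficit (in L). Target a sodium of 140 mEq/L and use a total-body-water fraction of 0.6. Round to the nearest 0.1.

1.7 L

TBW = 0.6 · 39 = 23.4 L
Free water deficit = TBW · (Na/140 − 1)
= 23.4 · (150/140 − 1)
= 23.4 · 0.0714
= 1.67 L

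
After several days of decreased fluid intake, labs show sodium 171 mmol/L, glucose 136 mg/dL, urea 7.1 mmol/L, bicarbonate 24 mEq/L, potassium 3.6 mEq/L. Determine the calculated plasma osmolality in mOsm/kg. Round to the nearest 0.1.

356.7 mOsm/kg

Calculated osmolality = 2·Na + glucose/18 + urea
= 2·171 + 136/18 + 7.1
= 342 + 7.56 + 7.10
= 356.66 mOsm/kg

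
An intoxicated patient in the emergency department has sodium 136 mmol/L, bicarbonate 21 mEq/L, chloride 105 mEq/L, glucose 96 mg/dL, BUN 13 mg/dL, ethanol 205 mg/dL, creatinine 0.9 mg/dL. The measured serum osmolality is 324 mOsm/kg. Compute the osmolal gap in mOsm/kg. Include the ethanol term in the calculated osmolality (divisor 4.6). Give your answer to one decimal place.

Calculated osmolality = 2·Na + glucose/18 + BUN/2.8 + ethanol/4.6
= 2·136 + 96/18 + 13/2.8 + 205/4.6
= 272 + 5.33 + 4.64 + 44.57
= 326.54 mOsm/kg ≈ 326.5 mOsm/kg
Osmolar gap = measured − calculated = 324 − 326.5 = -2.5 mOsm/kg

-2.5 mOsm/kg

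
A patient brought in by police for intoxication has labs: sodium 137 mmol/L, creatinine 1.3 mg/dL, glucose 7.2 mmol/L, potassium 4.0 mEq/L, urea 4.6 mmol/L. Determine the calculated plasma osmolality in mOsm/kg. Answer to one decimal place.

Calculated osmolality = 2·Na + glucose + urea
= 2·137 + 7.2 + 4.6
= 274 + 7.20 + 4.60
= 285.8 mOsm/kg

285.8 mOsm/kg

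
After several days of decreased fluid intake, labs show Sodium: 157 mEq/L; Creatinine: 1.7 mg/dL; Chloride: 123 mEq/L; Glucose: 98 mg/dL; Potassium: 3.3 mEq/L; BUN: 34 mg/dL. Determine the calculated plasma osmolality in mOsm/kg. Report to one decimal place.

Calculated osmolality = 2·Na + glucose/18 + BUN/2.8
= 2·157 + 98/18 + 34/2.8
= 314 + 5.44 + 12.14
= 331.58 mOsm/kg

331.6 mOsm/kg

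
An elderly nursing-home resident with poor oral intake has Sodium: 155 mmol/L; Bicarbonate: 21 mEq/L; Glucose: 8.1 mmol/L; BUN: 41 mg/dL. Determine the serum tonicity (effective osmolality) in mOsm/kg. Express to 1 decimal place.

Effective osmolality excludes urea (freely permeant across cell membranes):
2·Na + glucose
= 2·155 + 8.1
= 310 + 8.1
= 318.1 mOsm/kg

318.1 mOsm/kg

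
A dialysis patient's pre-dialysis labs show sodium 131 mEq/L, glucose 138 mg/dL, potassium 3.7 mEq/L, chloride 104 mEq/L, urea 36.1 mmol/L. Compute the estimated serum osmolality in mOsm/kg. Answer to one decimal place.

Calculated osmolality = 2·Na + glucose/18 + urea
= 2·131 + 138/18 + 36.1
= 262 + 7.67 + 36.10
= 305.77 mOsm/kg

305.8 mOsm/kg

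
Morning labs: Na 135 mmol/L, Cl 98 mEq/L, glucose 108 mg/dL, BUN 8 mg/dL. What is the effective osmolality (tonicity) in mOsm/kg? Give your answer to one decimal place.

276.0 mOsm/kg

Effective osmolality excludes urea (freely permeant across cell membranes):
2·Na + glucose/18
= 2·135 + 108/18
= 270 + 6
= 276 mOsm/kg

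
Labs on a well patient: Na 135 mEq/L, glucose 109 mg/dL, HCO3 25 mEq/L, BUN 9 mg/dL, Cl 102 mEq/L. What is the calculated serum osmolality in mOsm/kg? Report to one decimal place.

Calculated osmolality = 2·Na + glucose/18 + BUN/2.8
= 2·135 + 109/18 + 9/2.8
= 270 + 6.06 + 3.21
= 279.27 mOsm/kg

279.3 mOsm/kg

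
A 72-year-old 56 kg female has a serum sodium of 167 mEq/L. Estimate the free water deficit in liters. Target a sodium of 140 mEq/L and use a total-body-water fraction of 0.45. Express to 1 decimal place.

4.9 L

TBW = 0.45 · 56 = 25.2 L
Free water deficit = TBW · (Na/140 − 1)
= 25.2 · (167/140 − 1)
= 25.2 · 0.1929
= 4.86 L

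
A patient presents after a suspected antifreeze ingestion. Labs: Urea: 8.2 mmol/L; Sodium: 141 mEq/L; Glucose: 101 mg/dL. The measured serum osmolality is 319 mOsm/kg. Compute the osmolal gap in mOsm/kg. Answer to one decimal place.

23.2 mOsm/kg

Calculated osmolality = 2·Na + glucose/18 + urea
= 2·141 + 101/18 + 8.2
= 282 + 5.61 + 8.20
= 295.81 mOsm/kg ≈ 295.8 mOsm/kg
Osmolar gap = measured − calculated = 319 − 295.8 = 23.2 mOsm/kg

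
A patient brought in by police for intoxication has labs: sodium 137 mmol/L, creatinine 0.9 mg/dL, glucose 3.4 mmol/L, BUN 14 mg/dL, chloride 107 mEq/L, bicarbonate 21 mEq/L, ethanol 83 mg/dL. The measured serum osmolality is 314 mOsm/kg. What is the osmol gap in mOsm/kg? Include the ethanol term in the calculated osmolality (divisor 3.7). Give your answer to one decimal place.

Calculated osmolality = 2·Na + glucose + BUN/2.8 + ethanol/3.7
= 2·137 + 3.4 + 14/2.8 + 83/3.7
= 274 + 3.40 + 5 + 22.43
= 304.83 mOsm/kg ≈ 304.8 mOsm/kg
Osmolar gap = measured − calculated = 314 − 304.8 = 9.2 mOsm/kg

9.2 mOsm/kg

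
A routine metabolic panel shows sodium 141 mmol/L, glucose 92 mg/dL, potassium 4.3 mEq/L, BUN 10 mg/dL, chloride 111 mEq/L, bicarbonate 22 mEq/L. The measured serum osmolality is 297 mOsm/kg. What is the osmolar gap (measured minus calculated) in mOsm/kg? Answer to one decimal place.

Calculated osmolality = 2·Na + glucose/18 + BUN/2.8
= 2·141 + 92/18 + 10/2.8
= 282 + 5.11 + 3.57
= 290.68 mOsm/kg ≈ 290.7 mOsm/kg
Osmolar gap = measured − calculated = 297 − 290.7 = 6.3 mOsm/kg

6.3 mOsm/kg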